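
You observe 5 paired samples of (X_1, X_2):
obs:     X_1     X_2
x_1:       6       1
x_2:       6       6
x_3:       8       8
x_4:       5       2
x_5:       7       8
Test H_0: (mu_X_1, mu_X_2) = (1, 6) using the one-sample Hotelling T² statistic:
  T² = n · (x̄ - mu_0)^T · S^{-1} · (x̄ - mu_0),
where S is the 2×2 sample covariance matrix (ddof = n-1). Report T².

Step 1 — sample mean vector:
  mean(X_1) = (6 + 6 + 8 + 5 + 7) / 5 = 32/5 = 6.4
  mean(X_2) = (1 + 6 + 8 + 2 + 8) / 5 = 25/5 = 5
  x̄ = (6.4, 5),  deviation x̄ - mu_0 = (6.4, 5) - (1, 6) = (5.4, -1).

Step 2 — sample covariance matrix, S[i,j] = (1/(n-1)) · Σ_k (x_{k,i} - mean_i) · (x_{k,j} - mean_j), divisor n-1 = 4:
  S[X_1,X_1] = ((-0.4)·(-0.4) + (-0.4)·(-0.4) + (1.6)·(1.6) + (-1.4)·(-1.4) + (0.6)·(0.6)) / 4 = 5.2/4 = 1.3
  S[X_1,X_2] = ((-0.4)·(-4) + (-0.4)·(1) + (1.6)·(3) + (-1.4)·(-3) + (0.6)·(3)) / 4 = 12/4 = 3
  S[X_2,X_2] = ((-4)·(-4) + (1)·(1) + (3)·(3) + (-3)·(-3) + (3)·(3)) / 4 = 44/4 = 11
  S = [[1.3, 3],
 [3, 11]].

Step 3 — invert S. det(S) = 1.3·11 - (3)² = 5.3.
  S^{-1} = (1/det) · [[d, -b], [-b, a]] = [[2.0755, -0.566],
 [-0.566, 0.2453]].

Step 4 — quadratic form (x̄ - mu_0)^T · S^{-1} · (x̄ - mu_0):
  S^{-1} · (x̄ - mu_0) = (11.7736, -3.3019),
  (x̄ - mu_0)^T · [...] = (5.4)·(11.7736) + (-1)·(-3.3019) = 66.8792.

Step 5 — scale by n: T² = 5 · 66.8792 = 334.3962.

T² ≈ 334.3962


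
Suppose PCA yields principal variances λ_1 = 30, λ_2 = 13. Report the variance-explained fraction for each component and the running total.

Step 1 — total variance = trace(Sigma) = Σ λ_i = 30 + 13 = 43.

Step 2 — fraction explained by component i = λ_i / Σ λ:
  PC1: 30/43 = 0.6977
  PC2: 13/43 = 0.3023

Step 3 — cumulative fraction after k components = (λ_1 + ... + λ_k) / Σ λ:
  k = 1: 30/43 = 0.6977
  k = 2: (30 + 13)/43 = 43/43 = 1

Summary (fraction, with percent):

explained: PC1 0.6977 (69.77%), PC2 0.3023 (30.23%);  cumulative: 0.6977, 1


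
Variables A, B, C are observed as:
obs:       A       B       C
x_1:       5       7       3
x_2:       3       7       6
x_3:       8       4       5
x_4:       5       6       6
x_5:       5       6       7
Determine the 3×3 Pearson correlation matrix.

Step 1 — column means:
  mean(A) = (5 + 3 + 8 + 5 + 5) / 5 = 26/5 = 5.2
  mean(B) = (7 + 7 + 4 + 6 + 6) / 5 = 30/5 = 6
  mean(C) = (3 + 6 + 5 + 6 + 7) / 5 = 27/5 = 5.4

Step 2 — sample variances and covariances s[i,j] = (1/(n-1)) · Σ_k (x_{k,i} - mean_i) · (x_{k,j} - mean_j), with n-1 = 4:
  s[A,A] = ((-0.2)·(-0.2) + (-2.2)·(-2.2) + (2.8)·(2.8) + (-0.2)·(-0.2) + (-0.2)·(-0.2)) / 4 = 12.8/4 = 3.2
  s[A,B] = ((-0.2)·(1) + (-2.2)·(1) + (2.8)·(-2) + (-0.2)·(0) + (-0.2)·(0)) / 4 = -8/4 = -2
  s[A,C] = ((-0.2)·(-2.4) + (-2.2)·(0.6) + (2.8)·(-0.4) + (-0.2)·(0.6) + (-0.2)·(1.6)) / 4 = -2.4/4 = -0.6
  s[B,B] = ((1)·(1) + (1)·(1) + (-2)·(-2) + (0)·(0) + (0)·(0)) / 4 = 6/4 = 1.5
  s[B,C] = ((1)·(-2.4) + (1)·(0.6) + (-2)·(-0.4) + (0)·(0.6) + (0)·(1.6)) / 4 = -1/4 = -0.25
  s[C,C] = ((-2.4)·(-2.4) + (0.6)·(0.6) + (-0.4)·(-0.4) + (0.6)·(0.6) + (1.6)·(1.6)) / 4 = 9.2/4 = 2.3
  Sample standard deviations s_i = √(s[i,i]):
  s(A) = √(3.2) = 1.7889
  s(B) = √(1.5) = 1.2247
  s(C) = √(2.3) = 1.5166

Step 3 — r_{ij} = s_{ij} / (s_i · s_j):
  r[A,A] = 1 (diagonal).
  r[A,B] = -2 / (1.7889 · 1.2247) = -2 / 2.1909 = -0.9129
  r[A,C] = -0.6 / (1.7889 · 1.5166) = -0.6 / 2.7129 = -0.2212
  r[B,B] = 1 (diagonal).
  r[B,C] = -0.25 / (1.2247 · 1.5166) = -0.25 / 1.8574 = -0.1346
  r[C,C] = 1 (diagonal).

R is symmetric with unit diagonal. Assembling:

R = [[1, -0.9129, -0.2212],
 [-0.9129, 1, -0.1346],
 [-0.2212, -0.1346, 1]]


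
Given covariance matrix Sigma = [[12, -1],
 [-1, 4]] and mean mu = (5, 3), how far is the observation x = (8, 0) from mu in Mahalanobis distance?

Step 1 — centre the observation: (x - mu) = (3, -3).

Step 2 — invert Sigma. det(Sigma) = 12·4 - (-1)² = 47.
  Sigma^{-1} = (1/det) · [[d, -b], [-b, a]] = [[0.0851, 0.0213],
 [0.0213, 0.2553]].

Step 3 — form the quadratic (x - mu)^T · Sigma^{-1} · (x - mu):
  Sigma^{-1} · (x - mu) = (0.1915, -0.7021).
  (x - mu)^T · [Sigma^{-1} · (x - mu)] = (3)·(0.1915) + (-3)·(-0.7021) = 2.6809.

Step 4 — take square root: d = √(2.6809) ≈ 1.6373.

d(x, mu) = √(2.6809) ≈ 1.6373


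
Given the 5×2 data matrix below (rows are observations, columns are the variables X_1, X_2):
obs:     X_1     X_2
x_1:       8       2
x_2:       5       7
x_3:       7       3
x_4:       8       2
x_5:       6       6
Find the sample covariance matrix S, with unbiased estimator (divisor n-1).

Step 1 — column means:
  mean(X_1) = (8 + 5 + 7 + 8 + 6) / 5 = 34/5 = 6.8
  mean(X_2) = (2 + 7 + 3 + 2 + 6) / 5 = 20/5 = 4

Step 2 — sample covariance S[i,j] = (1/(n-1)) · Σ_k (x_{k,i} - mean_i) · (x_{k,j} - mean_j), with n-1 = 4.
  S[X_1,X_1] = ((1.2)·(1.2) + (-1.8)·(-1.8) + (0.2)·(0.2) + (1.2)·(1.2) + (-0.8)·(-0.8)) / 4 = 6.8/4 = 1.7
  S[X_1,X_2] = ((1.2)·(-2) + (-1.8)·(3) + (0.2)·(-1) + (1.2)·(-2) + (-0.8)·(2)) / 4 = -12/4 = -3
  S[X_2,X_2] = ((-2)·(-2) + (3)·(3) + (-1)·(-1) + (-2)·(-2) + (2)·(2)) / 4 = 22/4 = 5.5

S is symmetric (S[j,i] = S[i,j]). Assembling:

S = [[1.7, -3],
 [-3, 5.5]]


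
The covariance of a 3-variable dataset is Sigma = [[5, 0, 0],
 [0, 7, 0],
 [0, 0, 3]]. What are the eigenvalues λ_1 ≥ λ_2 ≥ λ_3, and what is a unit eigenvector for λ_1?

Step 1 — characteristic polynomial p(λ) = det(λI - Sigma) = λ³ - tr·λ² + c_1·λ - det, where tr = trace, c_1 = sum of the principal 2×2 minors, det = det(Sigma):
  tr = 5 + 7 + 3 = 15,
  c_1 = (5·7 - (0)²) + (5·3 - (0)²) + (7·3 - (0)²) = 35 + 15 + 21 = 71,
  det = 5·(7·3 - (0)²) - (0)·((0)·3 - (0)·(0)) + (0)·((0)·(0) - 7·(0)) = 5·(21) - (0)·(0) + (0)·(0) = 105.
  So p(λ) = λ³ - 15λ² + 71λ - 105.
Step 2 — look for an integer root (rational root theorem: any rational root is an integer divisor of 105). Testing λ = 3:
  p(3) = 27 - 135 + 213 - 105 = 0  ✓
  Dividing out (λ - 3): p(λ) = (λ - 3)(λ² - 12λ + 35).
Step 3 — remaining eigenvalues from the quadratic λ² - 12λ + 35 = 0:
  Δ = 12² - 4·35 = 144 - 140 = 4,  λ = (12 ± √4)/2 = (12 ± 2)/2 = 7 or 5.
  Sorted: λ_1 = 7,  λ_2 = 5,  λ_3 = 3  (check: sum = 15 = tr ✓).

Step 4 — unit eigenvector for λ_1 = 7: v spans the null space of (Sigma - λ_1 I), whose rows are
  r_1 = (-2, 0, 0),  r_2 = (0, 0, 0),  r_3 = (0, 0, -4).
  v is orthogonal to every row, so take v ∝ r_1 × r_3 = ((0)·(-4) - (0)·(0), (0)·(0) - (-2)·(-4), (-2)·(0) - (0)·(0)) = (0, -8, 0).
  Rescale (divide by 8; multiply by -1 so the first nonzero entry is positive): u = (0, 1, 0).
  ||u|| = √((0)² + (1)² + (0)²) = √(1) = 1,  v_1 = u/||u|| ≈ (0, 1, 0) (||v_1|| = 1).

λ_1 = 7,  λ_2 = 5,  λ_3 = 3;  v_1 ≈ (0, 1, 0)


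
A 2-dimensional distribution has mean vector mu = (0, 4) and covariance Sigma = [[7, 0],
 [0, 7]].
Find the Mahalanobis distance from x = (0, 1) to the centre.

Step 1 — centre the observation: (x - mu) = (0, -3).

Step 2 — invert Sigma. det(Sigma) = 7·7 - (0)² = 49.
  Sigma^{-1} = (1/det) · [[d, -b], [-b, a]] = [[0.1429, 0],
 [0, 0.1429]].

Step 3 — form the quadratic (x - mu)^T · Sigma^{-1} · (x - mu):
  Sigma^{-1} · (x - mu) = (0, -0.4286).
  (x - mu)^T · [Sigma^{-1} · (x - mu)] = (0)·(0) + (-3)·(-0.4286) = 1.2857.

Step 4 — take square root: d = √(1.2857) ≈ 1.1339.

d(x, mu) = √(1.2857) ≈ 1.1339


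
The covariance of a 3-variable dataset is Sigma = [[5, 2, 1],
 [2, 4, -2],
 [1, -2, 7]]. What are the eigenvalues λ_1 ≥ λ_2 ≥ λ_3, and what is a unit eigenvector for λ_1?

Step 1 — characteristic polynomial p(λ) = det(λI - Sigma) = λ³ - tr·λ² + c_1·λ - det, where tr = trace, c_1 = sum of the principal 2×2 minors, det = det(Sigma):
  tr = 5 + 4 + 7 = 16,
  c_1 = (5·4 - (2)²) + (5·7 - (1)²) + (4·7 - (-2)²) = 16 + 34 + 24 = 74,
  det = 5·(4·7 - (-2)²) - (2)·((2)·7 - (-2)·(1)) + (1)·((2)·(-2) - 4·(1)) = 5·(24) - (2)·(16) + (1)·(-8) = 80.
  So p(λ) = λ³ - 16λ² + 74λ - 80.
Step 2 — look for an integer root (rational root theorem: any rational root is an integer divisor of 80). Testing λ = 8:
  p(8) = 512 - 1024 + 592 - 80 = 0  ✓
  Dividing out (λ - 8): p(λ) = (λ - 8)(λ² - 8λ + 10).
Step 3 — remaining eigenvalues from the quadratic λ² - 8λ + 10 = 0:
  Δ = 8² - 4·10 = 64 - 40 = 24,  λ = (8 ± √24)/2 = (8 ± 4.899)/2 ≈ 6.4495 or 1.5505.
  Sorted: λ_1 = 8,  λ_2 = 6.4495,  λ_3 = 1.5505  (check: sum = 16 = tr ✓).

Step 4 — unit eigenvector for λ_1 = 8: v spans the null space of (Sigma - λ_1 I), whose rows are
  r_1 = (-3, 2, 1),  r_2 = (2, -4, -2),  r_3 = (1, -2, -1).
  v is orthogonal to every row, so take v ∝ r_1 × r_2 = ((2)·(-2) - (1)·(-4), (1)·(2) - (-3)·(-2), (-3)·(-4) - (2)·(2)) = (0, -4, 8).
  Rescale (divide by 4; multiply by -1 so the first nonzero entry is positive): u = (0, 1, -2).
  ||u|| = √((0)² + (1)² + (-2)²) = √(5) ≈ 2.2361,  v_1 = u/||u|| ≈ (0, 0.4472, -0.8944) (||v_1|| = 1).

λ_1 = 8,  λ_2 = 6.4495,  λ_3 = 1.5505;  v_1 ≈ (0, 0.4472, -0.8944)


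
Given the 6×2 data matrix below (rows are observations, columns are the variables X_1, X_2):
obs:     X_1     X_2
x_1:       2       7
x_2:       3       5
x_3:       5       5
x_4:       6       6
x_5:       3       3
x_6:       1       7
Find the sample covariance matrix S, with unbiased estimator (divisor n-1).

Step 1 — column means:
  mean(X_1) = (2 + 3 + 5 + 6 + 3 + 1) / 6 = 20/6 = 3.3333
  mean(X_2) = (7 + 5 + 5 + 6 + 3 + 7) / 6 = 33/6 = 5.5

Step 2 — sample covariance S[i,j] = (1/(n-1)) · Σ_k (x_{k,i} - mean_i) · (x_{k,j} - mean_j), with n-1 = 5.
  S[X_1,X_1] = ((-1.3333)·(-1.3333) + (-0.3333)·(-0.3333) + (1.6667)·(1.6667) + (2.6667)·(2.6667) + (-0.3333)·(-0.3333) + (-2.3333)·(-2.3333)) / 5 = 17.3333/5 = 3.4667
  S[X_1,X_2] = ((-1.3333)·(1.5) + (-0.3333)·(-0.5) + (1.6667)·(-0.5) + (2.6667)·(0.5) + (-0.3333)·(-2.5) + (-2.3333)·(1.5)) / 5 = -4/5 = -0.8
  S[X_2,X_2] = ((1.5)·(1.5) + (-0.5)·(-0.5) + (-0.5)·(-0.5) + (0.5)·(0.5) + (-2.5)·(-2.5) + (1.5)·(1.5)) / 5 = 11.5/5 = 2.3

S is symmetric (S[j,i] = S[i,j]). Assembling:

S = [[3.4667, -0.8],
 [-0.8, 2.3]]


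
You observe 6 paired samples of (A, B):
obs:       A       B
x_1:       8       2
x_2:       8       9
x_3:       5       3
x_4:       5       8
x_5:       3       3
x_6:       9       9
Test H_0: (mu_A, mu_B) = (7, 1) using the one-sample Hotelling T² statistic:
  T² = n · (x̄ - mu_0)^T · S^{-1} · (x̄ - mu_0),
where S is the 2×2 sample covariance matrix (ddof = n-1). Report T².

Step 1 — sample mean vector:
  mean(A) = (8 + 8 + 5 + 5 + 3 + 9) / 6 = 38/6 = 6.3333
  mean(B) = (2 + 9 + 3 + 8 + 3 + 9) / 6 = 34/6 = 5.6667
  x̄ = (6.3333, 5.6667),  deviation x̄ - mu_0 = (6.3333, 5.6667) - (7, 1) = (-0.6667, 4.6667).

Step 2 — sample covariance matrix, S[i,j] = (1/(n-1)) · Σ_k (x_{k,i} - mean_i) · (x_{k,j} - mean_j), divisor n-1 = 5:
  S[A,A] = ((1.6667)·(1.6667) + (1.6667)·(1.6667) + (-1.3333)·(-1.3333) + (-1.3333)·(-1.3333) + (-3.3333)·(-3.3333) + (2.6667)·(2.6667)) / 5 = 27.3333/5 = 5.4667
  S[A,B] = ((1.6667)·(-3.6667) + (1.6667)·(3.3333) + (-1.3333)·(-2.6667) + (-1.3333)·(2.3333) + (-3.3333)·(-2.6667) + (2.6667)·(3.3333)) / 5 = 17.6667/5 = 3.5333
  S[B,B] = ((-3.6667)·(-3.6667) + (3.3333)·(3.3333) + (-2.6667)·(-2.6667) + (2.3333)·(2.3333) + (-2.6667)·(-2.6667) + (3.3333)·(3.3333)) / 5 = 55.3333/5 = 11.0667
  S = [[5.4667, 3.5333],
 [3.5333, 11.0667]].

Step 3 — invert S. det(S) = 5.4667·11.0667 - (3.5333)² = 48.0133.
  S^{-1} = (1/det) · [[d, -b], [-b, a]] = [[0.2305, -0.0736],
 [-0.0736, 0.1139]].

Step 4 — quadratic form (x̄ - mu_0)^T · S^{-1} · (x̄ - mu_0):
  S^{-1} · (x̄ - mu_0) = (-0.4971, 0.5804),
  (x̄ - mu_0)^T · [...] = (-0.6667)·(-0.4971) + (4.6667)·(0.5804) = 3.0399.

Step 5 — scale by n: T² = 6 · 3.0399 = 18.2394.

T² ≈ 18.2394


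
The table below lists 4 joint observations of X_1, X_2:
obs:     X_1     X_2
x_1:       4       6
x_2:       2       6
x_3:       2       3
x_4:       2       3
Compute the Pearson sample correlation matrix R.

Step 1 — column means:
  mean(X_1) = (4 + 2 + 2 + 2) / 4 = 10/4 = 2.5
  mean(X_2) = (6 + 6 + 3 + 3) / 4 = 18/4 = 4.5

Step 2 — sample variances and covariances s[i,j] = (1/(n-1)) · Σ_k (x_{k,i} - mean_i) · (x_{k,j} - mean_j), with n-1 = 3:
  s[X_1,X_1] = ((1.5)·(1.5) + (-0.5)·(-0.5) + (-0.5)·(-0.5) + (-0.5)·(-0.5)) / 3 = 3/3 = 1
  s[X_1,X_2] = ((1.5)·(1.5) + (-0.5)·(1.5) + (-0.5)·(-1.5) + (-0.5)·(-1.5)) / 3 = 3/3 = 1
  s[X_2,X_2] = ((1.5)·(1.5) + (1.5)·(1.5) + (-1.5)·(-1.5) + (-1.5)·(-1.5)) / 3 = 9/3 = 3
  Sample standard deviations s_i = √(s[i,i]):
  s(X_1) = √(1) = 1
  s(X_2) = √(3) = 1.7321

Step 3 — r_{ij} = s_{ij} / (s_i · s_j):
  r[X_1,X_1] = 1 (diagonal).
  r[X_1,X_2] = 1 / (1 · 1.7321) = 1 / 1.7321 = 0.5774
  r[X_2,X_2] = 1 (diagonal).

R is symmetric with unit diagonal. Assembling:

R = [[1, 0.5774],
 [0.5774, 1]]


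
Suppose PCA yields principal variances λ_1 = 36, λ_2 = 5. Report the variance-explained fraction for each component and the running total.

Step 1 — total variance = trace(Sigma) = Σ λ_i = 36 + 5 = 41.

Step 2 — fraction explained by component i = λ_i / Σ λ:
  PC1: 36/41 = 0.878
  PC2: 5/41 = 0.122

Step 3 — cumulative fraction after k components = (λ_1 + ... + λ_k) / Σ λ:
  k = 1: 36/41 = 0.878
  k = 2: (36 + 5)/41 = 41/41 = 1

Summary (fraction, with percent):

explained: PC1 0.878 (87.8%), PC2 0.122 (12.2%);  cumulative: 0.878, 1


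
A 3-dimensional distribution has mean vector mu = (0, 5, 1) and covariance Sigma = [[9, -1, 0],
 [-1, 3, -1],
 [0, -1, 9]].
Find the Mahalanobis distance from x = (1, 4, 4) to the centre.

Step 1 — centre the observation: (x - mu) = (1, -1, 3).

Step 2 — invert Sigma (cofactor / det for 3×3, or solve directly):
  Sigma^{-1} = [[0.1156, 0.04, 0.0044],
 [0.04, 0.36, 0.04],
 [0.0044, 0.04, 0.1156]].

Step 3 — form the quadratic (x - mu)^T · Sigma^{-1} · (x - mu):
  Sigma^{-1} · (x - mu) = (0.0889, -0.2, 0.3111).
  (x - mu)^T · [Sigma^{-1} · (x - mu)] = (1)·(0.0889) + (-1)·(-0.2) + (3)·(0.3111) = 1.2222.

Step 4 — take square root: d = √(1.2222) ≈ 1.1055.

d(x, mu) = √(1.2222) ≈ 1.1055


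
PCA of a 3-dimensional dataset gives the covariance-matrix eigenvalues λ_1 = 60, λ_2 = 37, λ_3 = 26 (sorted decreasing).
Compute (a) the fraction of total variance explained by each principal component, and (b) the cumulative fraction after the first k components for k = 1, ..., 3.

Step 1 — total variance = trace(Sigma) = Σ λ_i = 60 + 37 + 26 = 123.

Step 2 — fraction explained by component i = λ_i / Σ λ:
  PC1: 60/123 = 0.4878
  PC2: 37/123 = 0.3008
  PC3: 26/123 = 0.2114

Step 3 — cumulative fraction after k components = (λ_1 + ... + λ_k) / Σ λ:
  k = 1: 60/123 = 0.4878
  k = 2: (60 + 37)/123 = 97/123 = 0.7886
  k = 3: (60 + 37 + 26)/123 = 123/123 = 1

Summary (fraction, with percent):

explained: PC1 0.4878 (48.78%), PC2 0.3008 (30.08%), PC3 0.2114 (21.14%);  cumulative: 0.4878, 0.7886, 1


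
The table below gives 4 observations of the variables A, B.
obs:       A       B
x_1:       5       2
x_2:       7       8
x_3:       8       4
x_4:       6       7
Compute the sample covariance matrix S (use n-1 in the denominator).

Step 1 — column means:
  mean(A) = (5 + 7 + 8 + 6) / 4 = 26/4 = 6.5
  mean(B) = (2 + 8 + 4 + 7) / 4 = 21/4 = 5.25

Step 2 — sample covariance S[i,j] = (1/(n-1)) · Σ_k (x_{k,i} - mean_i) · (x_{k,j} - mean_j), with n-1 = 3.
  S[A,A] = ((-1.5)·(-1.5) + (0.5)·(0.5) + (1.5)·(1.5) + (-0.5)·(-0.5)) / 3 = 5/3 = 1.6667
  S[A,B] = ((-1.5)·(-3.25) + (0.5)·(2.75) + (1.5)·(-1.25) + (-0.5)·(1.75)) / 3 = 3.5/3 = 1.1667
  S[B,B] = ((-3.25)·(-3.25) + (2.75)·(2.75) + (-1.25)·(-1.25) + (1.75)·(1.75)) / 3 = 22.75/3 = 7.5833

S is symmetric (S[j,i] = S[i,j]). Assembling:

S = [[1.6667, 1.1667],
 [1.1667, 7.5833]]


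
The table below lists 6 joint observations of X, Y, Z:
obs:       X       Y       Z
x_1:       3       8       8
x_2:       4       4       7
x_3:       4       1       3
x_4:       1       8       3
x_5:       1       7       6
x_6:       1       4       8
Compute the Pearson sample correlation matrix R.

Step 1 — column means:
  mean(X) = (3 + 4 + 4 + 1 + 1 + 1) / 6 = 14/6 = 2.3333
  mean(Y) = (8 + 4 + 1 + 8 + 7 + 4) / 6 = 32/6 = 5.3333
  mean(Z) = (8 + 7 + 3 + 3 + 6 + 8) / 6 = 35/6 = 5.8333

Step 2 — sample variances and covariances s[i,j] = (1/(n-1)) · Σ_k (x_{k,i} - mean_i) · (x_{k,j} - mean_j), with n-1 = 5:
  s[X,X] = ((0.6667)·(0.6667) + (1.6667)·(1.6667) + (1.6667)·(1.6667) + (-1.3333)·(-1.3333) + (-1.3333)·(-1.3333) + (-1.3333)·(-1.3333)) / 5 = 11.3333/5 = 2.2667
  s[X,Y] = ((0.6667)·(2.6667) + (1.6667)·(-1.3333) + (1.6667)·(-4.3333) + (-1.3333)·(2.6667) + (-1.3333)·(1.6667) + (-1.3333)·(-1.3333)) / 5 = -11.6667/5 = -2.3333
  s[X,Z] = ((0.6667)·(2.1667) + (1.6667)·(1.1667) + (1.6667)·(-2.8333) + (-1.3333)·(-2.8333) + (-1.3333)·(0.1667) + (-1.3333)·(2.1667)) / 5 = -0.6667/5 = -0.1333
  s[Y,Y] = ((2.6667)·(2.6667) + (-1.3333)·(-1.3333) + (-4.3333)·(-4.3333) + (2.6667)·(2.6667) + (1.6667)·(1.6667) + (-1.3333)·(-1.3333)) / 5 = 39.3333/5 = 7.8667
  s[Y,Z] = ((2.6667)·(2.1667) + (-1.3333)·(1.1667) + (-4.3333)·(-2.8333) + (2.6667)·(-2.8333) + (1.6667)·(0.1667) + (-1.3333)·(2.1667)) / 5 = 6.3333/5 = 1.2667
  s[Z,Z] = ((2.1667)·(2.1667) + (1.1667)·(1.1667) + (-2.8333)·(-2.8333) + (-2.8333)·(-2.8333) + (0.1667)·(0.1667) + (2.1667)·(2.1667)) / 5 = 26.8333/5 = 5.3667
  Sample standard deviations s_i = √(s[i,i]):
  s(X) = √(2.2667) = 1.5055
  s(Y) = √(7.8667) = 2.8048
  s(Z) = √(5.3667) = 2.3166

Step 3 — r_{ij} = s_{ij} / (s_i · s_j):
  r[X,X] = 1 (diagonal).
  r[X,Y] = -2.3333 / (1.5055 · 2.8048) = -2.3333 / 4.2227 = -0.5526
  r[X,Z] = -0.1333 / (1.5055 · 2.3166) = -0.1333 / 3.4878 = -0.0382
  r[Y,Y] = 1 (diagonal).
  r[Y,Z] = 1.2667 / (2.8048 · 2.3166) = 1.2667 / 6.4975 = 0.1949
  r[Z,Z] = 1 (diagonal).

R is symmetric with unit diagonal. Assembling:

R = [[1, -0.5526, -0.0382],
 [-0.5526, 1, 0.1949],
 [-0.0382, 0.1949, 1]]


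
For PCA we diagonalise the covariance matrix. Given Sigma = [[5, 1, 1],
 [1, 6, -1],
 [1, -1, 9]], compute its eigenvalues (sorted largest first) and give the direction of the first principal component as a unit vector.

Step 1 — characteristic polynomial p(λ) = det(λI - Sigma) = λ³ - tr·λ² + c_1·λ - det, where tr = trace, c_1 = sum of the principal 2×2 minors, det = det(Sigma):
  tr = 5 + 6 + 9 = 20,
  c_1 = (5·6 - (1)²) + (5·9 - (1)²) + (6·9 - (-1)²) = 29 + 44 + 53 = 126,
  det = 5·(6·9 - (-1)²) - (1)·((1)·9 - (-1)·(1)) + (1)·((1)·(-1) - 6·(1)) = 5·(53) - (1)·(10) + (1)·(-7) = 248.
  So p(λ) = λ³ - 20λ² + 126λ - 248.
Step 2 — look for an integer root (rational root theorem: any rational root is an integer divisor of 248). Testing λ = 4:
  p(4) = 64 - 320 + 504 - 248 = 0  ✓
  Dividing out (λ - 4): p(λ) = (λ - 4)(λ² - 16λ + 62).
Step 3 — remaining eigenvalues from the quadratic λ² - 16λ + 62 = 0:
  Δ = 16² - 4·62 = 256 - 248 = 8,  λ = (16 ± √8)/2 = (16 ± 2.8284)/2 ≈ 9.4142 or 6.5858.
  Sorted: λ_1 = 9.4142,  λ_2 = 6.5858,  λ_3 = 4  (check: sum = 20 = tr ✓).

Step 4 — unit eigenvector for λ_1 ≈ 9.4142: v spans the null space of (Sigma - λ_1 I), whose rows are
  r_1 = (-4.4142, 1, 1),  r_2 = (1, -3.4142, -1),  r_3 = (1, -1, -0.4142).
  v is orthogonal to every row, so take v ∝ r_1 × r_2 = ((1)·(-1) - (1)·(-3.4142), (1)·(1) - (-4.4142)·(-1), (-4.4142)·(-3.4142) - (1)·(1)) ≈ (2.4142, -3.4142, 14.0711).
  Let u = (2.4142, -3.4142, 14.0711).
  ||u|| = √((2.4142)² + (-3.4142)² + (14.0711)²) = √(215.4802) ≈ 14.6792,  v_1 = u/||u|| ≈ (0.1645, -0.2326, 0.9586) (||v_1|| = 1).

λ_1 = 9.4142,  λ_2 = 6.5858,  λ_3 = 4;  v_1 ≈ (0.1645, -0.2326, 0.9586)


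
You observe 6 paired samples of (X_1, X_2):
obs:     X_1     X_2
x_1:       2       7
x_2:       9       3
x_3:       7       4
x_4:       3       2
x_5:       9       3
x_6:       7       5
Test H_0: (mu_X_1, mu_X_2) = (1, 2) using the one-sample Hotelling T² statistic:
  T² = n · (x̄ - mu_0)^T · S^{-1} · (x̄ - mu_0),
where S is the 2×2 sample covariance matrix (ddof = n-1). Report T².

Step 1 — sample mean vector:
  mean(X_1) = (2 + 9 + 7 + 3 + 9 + 7) / 6 = 37/6 = 6.1667
  mean(X_2) = (7 + 3 + 4 + 2 + 3 + 5) / 6 = 24/6 = 4
  x̄ = (6.1667, 4),  deviation x̄ - mu_0 = (6.1667, 4) - (1, 2) = (5.1667, 2).

Step 2 — sample covariance matrix, S[i,j] = (1/(n-1)) · Σ_k (x_{k,i} - mean_i) · (x_{k,j} - mean_j), divisor n-1 = 5:
  S[X_1,X_1] = ((-4.1667)·(-4.1667) + (2.8333)·(2.8333) + (0.8333)·(0.8333) + (-3.1667)·(-3.1667) + (2.8333)·(2.8333) + (0.8333)·(0.8333)) / 5 = 44.8333/5 = 8.9667
  S[X_1,X_2] = ((-4.1667)·(3) + (2.8333)·(-1) + (0.8333)·(0) + (-3.1667)·(-2) + (2.8333)·(-1) + (0.8333)·(1)) / 5 = -11/5 = -2.2
  S[X_2,X_2] = ((3)·(3) + (-1)·(-1) + (0)·(0) + (-2)·(-2) + (-1)·(-1) + (1)·(1)) / 5 = 16/5 = 3.2
  S = [[8.9667, -2.2],
 [-2.2, 3.2]].

Step 3 — invert S. det(S) = 8.9667·3.2 - (-2.2)² = 23.8533.
  S^{-1} = (1/det) · [[d, -b], [-b, a]] = [[0.1342, 0.0922],
 [0.0922, 0.3759]].

Step 4 — quadratic form (x̄ - mu_0)^T · S^{-1} · (x̄ - mu_0):
  S^{-1} · (x̄ - mu_0) = (0.8776, 1.2283),
  (x̄ - mu_0)^T · [...] = (5.1667)·(0.8776) + (2)·(1.2283) = 6.9909.

Step 5 — scale by n: T² = 6 · 6.9909 = 41.9452.

T² ≈ 41.9452


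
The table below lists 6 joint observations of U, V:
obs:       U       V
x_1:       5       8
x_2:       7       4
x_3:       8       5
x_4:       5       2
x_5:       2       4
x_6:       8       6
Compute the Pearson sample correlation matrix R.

Step 1 — column means:
  mean(U) = (5 + 7 + 8 + 5 + 2 + 8) / 6 = 35/6 = 5.8333
  mean(V) = (8 + 4 + 5 + 2 + 4 + 6) / 6 = 29/6 = 4.8333

Step 2 — sample variances and covariances s[i,j] = (1/(n-1)) · Σ_k (x_{k,i} - mean_i) · (x_{k,j} - mean_j), with n-1 = 5:
  s[U,U] = ((-0.8333)·(-0.8333) + (1.1667)·(1.1667) + (2.1667)·(2.1667) + (-0.8333)·(-0.8333) + (-3.8333)·(-3.8333) + (2.1667)·(2.1667)) / 5 = 26.8333/5 = 5.3667
  s[U,V] = ((-0.8333)·(3.1667) + (1.1667)·(-0.8333) + (2.1667)·(0.1667) + (-0.8333)·(-2.8333) + (-3.8333)·(-0.8333) + (2.1667)·(1.1667)) / 5 = 4.8333/5 = 0.9667
  s[V,V] = ((3.1667)·(3.1667) + (-0.8333)·(-0.8333) + (0.1667)·(0.1667) + (-2.8333)·(-2.8333) + (-0.8333)·(-0.8333) + (1.1667)·(1.1667)) / 5 = 20.8333/5 = 4.1667
  Sample standard deviations s_i = √(s[i,i]):
  s(U) = √(5.3667) = 2.3166
  s(V) = √(4.1667) = 2.0412

Step 3 — r_{ij} = s_{ij} / (s_i · s_j):
  r[U,U] = 1 (diagonal).
  r[U,V] = 0.9667 / (2.3166 · 2.0412) = 0.9667 / 4.7288 = 0.2044
  r[V,V] = 1 (diagonal).

R is symmetric with unit diagonal. Assembling:

R = [[1, 0.2044],
 [0.2044, 1]]


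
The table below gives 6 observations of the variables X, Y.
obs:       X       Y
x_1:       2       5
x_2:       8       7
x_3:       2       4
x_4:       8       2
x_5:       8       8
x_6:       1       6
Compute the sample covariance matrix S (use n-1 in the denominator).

Step 1 — column means:
  mean(X) = (2 + 8 + 2 + 8 + 8 + 1) / 6 = 29/6 = 4.8333
  mean(Y) = (5 + 7 + 4 + 2 + 8 + 6) / 6 = 32/6 = 5.3333

Step 2 — sample covariance S[i,j] = (1/(n-1)) · Σ_k (x_{k,i} - mean_i) · (x_{k,j} - mean_j), with n-1 = 5.
  S[X,X] = ((-2.8333)·(-2.8333) + (3.1667)·(3.1667) + (-2.8333)·(-2.8333) + (3.1667)·(3.1667) + (3.1667)·(3.1667) + (-3.8333)·(-3.8333)) / 5 = 60.8333/5 = 12.1667
  S[X,Y] = ((-2.8333)·(-0.3333) + (3.1667)·(1.6667) + (-2.8333)·(-1.3333) + (3.1667)·(-3.3333) + (3.1667)·(2.6667) + (-3.8333)·(0.6667)) / 5 = 5.3333/5 = 1.0667
  S[Y,Y] = ((-0.3333)·(-0.3333) + (1.6667)·(1.6667) + (-1.3333)·(-1.3333) + (-3.3333)·(-3.3333) + (2.6667)·(2.6667) + (0.6667)·(0.6667)) / 5 = 23.3333/5 = 4.6667

S is symmetric (S[j,i] = S[i,j]). Assembling:

S = [[12.1667, 1.0667],
 [1.0667, 4.6667]]


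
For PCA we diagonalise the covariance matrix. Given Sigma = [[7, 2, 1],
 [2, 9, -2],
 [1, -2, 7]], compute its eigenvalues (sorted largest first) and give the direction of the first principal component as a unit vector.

Step 1 — characteristic polynomial p(λ) = det(λI - Sigma) = λ³ - tr·λ² + c_1·λ - det, where tr = trace, c_1 = sum of the principal 2×2 minors, det = det(Sigma):
  tr = 7 + 9 + 7 = 23,
  c_1 = (7·9 - (2)²) + (7·7 - (1)²) + (9·7 - (-2)²) = 59 + 48 + 59 = 166,
  det = 7·(9·7 - (-2)²) - (2)·((2)·7 - (-2)·(1)) + (1)·((2)·(-2) - 9·(1)) = 7·(59) - (2)·(16) + (1)·(-13) = 368.
  So p(λ) = λ³ - 23λ² + 166λ - 368.
Step 2 — look for an integer root (rational root theorem: any rational root is an integer divisor of 368). Testing λ = 8:
  p(8) = 512 - 1472 + 1328 - 368 = 0  ✓
  Dividing out (λ - 8): p(λ) = (λ - 8)(λ² - 15λ + 46).
Step 3 — remaining eigenvalues from the quadratic λ² - 15λ + 46 = 0:
  Δ = 15² - 4·46 = 225 - 184 = 41,  λ = (15 ± √41)/2 = (15 ± 6.4031)/2 ≈ 10.7016 or 4.2984.
  Sorted: λ_1 = 10.7016,  λ_2 = 8,  λ_3 = 4.2984  (check: sum = 23 = tr ✓).

Step 4 — unit eigenvector for λ_1 ≈ 10.7016: v spans the null space of (Sigma - λ_1 I), whose rows are
  r_1 = (-3.7016, 2, 1),  r_2 = (2, -1.7016, -2),  r_3 = (1, -2, -3.7016).
  v is orthogonal to every row, so take v ∝ r_1 × r_2 = ((2)·(-2) - (1)·(-1.7016), (1)·(2) - (-3.7016)·(-2), (-3.7016)·(-1.7016) - (2)·(2)) ≈ (-2.2984, -5.4031, 2.2984).
  Rescale (multiply by -1 so the first nonzero entry is positive): u = (2.2984, 5.4031, -2.2984).
  ||u|| = √((2.2984)² + (5.4031)² + (-2.2984)²) = √(39.7594) ≈ 6.3055,  v_1 = u/||u|| ≈ (0.3645, 0.8569, -0.3645) (||v_1|| = 1).

λ_1 = 10.7016,  λ_2 = 8,  λ_3 = 4.2984;  v_1 ≈ (0.3645, 0.8569, -0.3645)


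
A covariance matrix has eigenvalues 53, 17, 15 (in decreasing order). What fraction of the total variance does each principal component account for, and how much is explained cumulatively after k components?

Step 1 — total variance = trace(Sigma) = Σ λ_i = 53 + 17 + 15 = 85.

Step 2 — fraction explained by component i = λ_i / Σ λ:
  PC1: 53/85 = 0.6235
  PC2: 17/85 = 0.2
  PC3: 15/85 = 0.1765

Step 3 — cumulative fraction after k components = (λ_1 + ... + λ_k) / Σ λ:
  k = 1: 53/85 = 0.6235
  k = 2: (53 + 17)/85 = 70/85 = 0.8235
  k = 3: (53 + 17 + 15)/85 = 85/85 = 1

Summary (fraction, with percent):

explained: PC1 0.6235 (62.35%), PC2 0.2 (20%), PC3 0.1765 (17.65%);  cumulative: 0.6235, 0.8235, 1


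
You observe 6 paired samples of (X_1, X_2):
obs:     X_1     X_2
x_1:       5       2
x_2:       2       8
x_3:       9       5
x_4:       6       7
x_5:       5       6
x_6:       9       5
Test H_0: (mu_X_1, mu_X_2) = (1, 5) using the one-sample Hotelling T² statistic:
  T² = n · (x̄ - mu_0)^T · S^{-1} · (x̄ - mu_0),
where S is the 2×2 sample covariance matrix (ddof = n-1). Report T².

Step 1 — sample mean vector:
  mean(X_1) = (5 + 2 + 9 + 6 + 5 + 9) / 6 = 36/6 = 6
  mean(X_2) = (2 + 8 + 5 + 7 + 6 + 5) / 6 = 33/6 = 5.5
  x̄ = (6, 5.5),  deviation x̄ - mu_0 = (6, 5.5) - (1, 5) = (5, 0.5).

Step 2 — sample covariance matrix, S[i,j] = (1/(n-1)) · Σ_k (x_{k,i} - mean_i) · (x_{k,j} - mean_j), divisor n-1 = 5:
  S[X_1,X_1] = ((-1)·(-1) + (-4)·(-4) + (3)·(3) + (0)·(0) + (-1)·(-1) + (3)·(3)) / 5 = 36/5 = 7.2
  S[X_1,X_2] = ((-1)·(-3.5) + (-4)·(2.5) + (3)·(-0.5) + (0)·(1.5) + (-1)·(0.5) + (3)·(-0.5)) / 5 = -10/5 = -2
  S[X_2,X_2] = ((-3.5)·(-3.5) + (2.5)·(2.5) + (-0.5)·(-0.5) + (1.5)·(1.5) + (0.5)·(0.5) + (-0.5)·(-0.5)) / 5 = 21.5/5 = 4.3
  S = [[7.2, -2],
 [-2, 4.3]].

Step 3 — invert S. det(S) = 7.2·4.3 - (-2)² = 26.96.
  S^{-1} = (1/det) · [[d, -b], [-b, a]] = [[0.1595, 0.0742],
 [0.0742, 0.2671]].

Step 4 — quadratic form (x̄ - mu_0)^T · S^{-1} · (x̄ - mu_0):
  S^{-1} · (x̄ - mu_0) = (0.8346, 0.5045),
  (x̄ - mu_0)^T · [...] = (5)·(0.8346) + (0.5)·(0.5045) = 4.4251.

Step 5 — scale by n: T² = 6 · 4.4251 = 26.5504.

T² ≈ 26.5504


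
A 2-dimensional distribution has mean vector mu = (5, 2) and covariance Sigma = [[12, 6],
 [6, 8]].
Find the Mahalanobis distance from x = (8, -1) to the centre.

Step 1 — centre the observation: (x - mu) = (3, -3).

Step 2 — invert Sigma. det(Sigma) = 12·8 - (6)² = 60.
  Sigma^{-1} = (1/det) · [[d, -b], [-b, a]] = [[0.1333, -0.1],
 [-0.1, 0.2]].

Step 3 — form the quadratic (x - mu)^T · Sigma^{-1} · (x - mu):
  Sigma^{-1} · (x - mu) = (0.7, -0.9).
  (x - mu)^T · [Sigma^{-1} · (x - mu)] = (3)·(0.7) + (-3)·(-0.9) = 4.8.

Step 4 — take square root: d = √(4.8) ≈ 2.1909.

d(x, mu) = √(4.8) ≈ 2.1909


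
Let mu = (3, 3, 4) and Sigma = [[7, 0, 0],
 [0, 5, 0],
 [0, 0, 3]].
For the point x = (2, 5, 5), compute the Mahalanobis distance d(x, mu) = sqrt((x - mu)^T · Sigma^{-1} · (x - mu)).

Step 1 — centre the observation: (x - mu) = (-1, 2, 1).

Step 2 — invert Sigma (cofactor / det for 3×3, or solve directly):
  Sigma^{-1} = [[0.1429, 0, 0],
 [0, 0.2, 0],
 [0, 0, 0.3333]].

Step 3 — form the quadratic (x - mu)^T · Sigma^{-1} · (x - mu):
  Sigma^{-1} · (x - mu) = (-0.1429, 0.4, 0.3333).
  (x - mu)^T · [Sigma^{-1} · (x - mu)] = (-1)·(-0.1429) + (2)·(0.4) + (1)·(0.3333) = 1.2762.

Step 4 — take square root: d = √(1.2762) ≈ 1.1297.

d(x, mu) = √(1.2762) ≈ 1.1297


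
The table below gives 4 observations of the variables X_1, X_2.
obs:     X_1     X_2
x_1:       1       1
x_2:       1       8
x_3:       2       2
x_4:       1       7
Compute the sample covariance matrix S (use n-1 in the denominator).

Step 1 — column means:
  mean(X_1) = (1 + 1 + 2 + 1) / 4 = 5/4 = 1.25
  mean(X_2) = (1 + 8 + 2 + 7) / 4 = 18/4 = 4.5

Step 2 — sample covariance S[i,j] = (1/(n-1)) · Σ_k (x_{k,i} - mean_i) · (x_{k,j} - mean_j), with n-1 = 3.
  S[X_1,X_1] = ((-0.25)·(-0.25) + (-0.25)·(-0.25) + (0.75)·(0.75) + (-0.25)·(-0.25)) / 3 = 0.75/3 = 0.25
  S[X_1,X_2] = ((-0.25)·(-3.5) + (-0.25)·(3.5) + (0.75)·(-2.5) + (-0.25)·(2.5)) / 3 = -2.5/3 = -0.8333
  S[X_2,X_2] = ((-3.5)·(-3.5) + (3.5)·(3.5) + (-2.5)·(-2.5) + (2.5)·(2.5)) / 3 = 37/3 = 12.3333

S is symmetric (S[j,i] = S[i,j]). Assembling:

S = [[0.25, -0.8333],
 [-0.8333, 12.3333]]


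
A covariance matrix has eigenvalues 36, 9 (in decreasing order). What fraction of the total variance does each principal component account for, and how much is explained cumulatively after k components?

Step 1 — total variance = trace(Sigma) = Σ λ_i = 36 + 9 = 45.

Step 2 — fraction explained by component i = λ_i / Σ λ:
  PC1: 36/45 = 0.8
  PC2: 9/45 = 0.2

Step 3 — cumulative fraction after k components = (λ_1 + ... + λ_k) / Σ λ:
  k = 1: 36/45 = 0.8
  k = 2: (36 + 9)/45 = 45/45 = 1

Summary (fraction, with percent):

explained: PC1 0.8 (80%), PC2 0.2 (20%);  cumulative: 0.8, 1


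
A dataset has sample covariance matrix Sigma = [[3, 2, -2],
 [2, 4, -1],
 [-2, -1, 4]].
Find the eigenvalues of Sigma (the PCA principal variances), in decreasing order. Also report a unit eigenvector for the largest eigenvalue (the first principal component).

Step 1 — characteristic polynomial p(λ) = det(λI - Sigma) = λ³ - tr·λ² + c_1·λ - det, where tr = trace, c_1 = sum of the principal 2×2 minors, det = det(Sigma):
  tr = 3 + 4 + 4 = 11,
  c_1 = (3·4 - (2)²) + (3·4 - (-2)²) + (4·4 - (-1)²) = 8 + 8 + 15 = 31,
  det = 3·(4·4 - (-1)²) - (2)·((2)·4 - (-1)·(-2)) + (-2)·((2)·(-1) - 4·(-2)) = 3·(15) - (2)·(6) + (-2)·(6) = 21.
  So p(λ) = λ³ - 11λ² + 31λ - 21.
Step 2 — look for an integer root (rational root theorem: any rational root is an integer divisor of 21). Testing λ = 1:
  p(1) = 1 - 11 + 31 - 21 = 0  ✓
  Dividing out (λ - 1): p(λ) = (λ - 1)(λ² - 10λ + 21).
Step 3 — remaining eigenvalues from the quadratic λ² - 10λ + 21 = 0:
  Δ = 10² - 4·21 = 100 - 84 = 16,  λ = (10 ± √16)/2 = (10 ± 4)/2 = 7 or 3.
  Sorted: λ_1 = 7,  λ_2 = 3,  λ_3 = 1  (check: sum = 11 = tr ✓).

Step 4 — unit eigenvector for λ_1 = 7: v spans the null space of (Sigma - λ_1 I), whose rows are
  r_1 = (-4, 2, -2),  r_2 = (2, -3, -1),  r_3 = (-2, -1, -3).
  v is orthogonal to every row, so take v ∝ r_1 × r_2 = ((2)·(-1) - (-2)·(-3), (-2)·(2) - (-4)·(-1), (-4)·(-3) - (2)·(2)) = (-8, -8, 8).
  Rescale (divide by 8; multiply by -1 so the first nonzero entry is positive): u = (1, 1, -1).
  ||u|| = √((1)² + (1)² + (-1)²) = √(3) ≈ 1.7321,  v_1 = u/||u|| ≈ (0.5774, 0.5774, -0.5774) (||v_1|| = 1).

λ_1 = 7,  λ_2 = 3,  λ_3 = 1;  v_1 ≈ (0.5774, 0.5774, -0.5774)


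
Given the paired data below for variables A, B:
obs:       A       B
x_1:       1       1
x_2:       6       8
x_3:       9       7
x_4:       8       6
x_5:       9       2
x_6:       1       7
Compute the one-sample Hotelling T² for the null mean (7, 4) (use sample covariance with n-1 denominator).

Step 1 — sample mean vector:
  mean(A) = (1 + 6 + 9 + 8 + 9 + 1) / 6 = 34/6 = 5.6667
  mean(B) = (1 + 8 + 7 + 6 + 2 + 7) / 6 = 31/6 = 5.1667
  x̄ = (5.6667, 5.1667),  deviation x̄ - mu_0 = (5.6667, 5.1667) - (7, 4) = (-1.3333, 1.1667).

Step 2 — sample covariance matrix, S[i,j] = (1/(n-1)) · Σ_k (x_{k,i} - mean_i) · (x_{k,j} - mean_j), divisor n-1 = 5:
  S[A,A] = ((-4.6667)·(-4.6667) + (0.3333)·(0.3333) + (3.3333)·(3.3333) + (2.3333)·(2.3333) + (3.3333)·(3.3333) + (-4.6667)·(-4.6667)) / 5 = 71.3333/5 = 14.2667
  S[A,B] = ((-4.6667)·(-4.1667) + (0.3333)·(2.8333) + (3.3333)·(1.8333) + (2.3333)·(0.8333) + (3.3333)·(-3.1667) + (-4.6667)·(1.8333)) / 5 = 9.3333/5 = 1.8667
  S[B,B] = ((-4.1667)·(-4.1667) + (2.8333)·(2.8333) + (1.8333)·(1.8333) + (0.8333)·(0.8333) + (-3.1667)·(-3.1667) + (1.8333)·(1.8333)) / 5 = 42.8333/5 = 8.5667
  S = [[14.2667, 1.8667],
 [1.8667, 8.5667]].

Step 3 — invert S. det(S) = 14.2667·8.5667 - (1.8667)² = 118.7333.
  S^{-1} = (1/det) · [[d, -b], [-b, a]] = [[0.0722, -0.0157],
 [-0.0157, 0.1202]].

Step 4 — quadratic form (x̄ - mu_0)^T · S^{-1} · (x̄ - mu_0):
  S^{-1} · (x̄ - mu_0) = (-0.1145, 0.1611),
  (x̄ - mu_0)^T · [...] = (-1.3333)·(-0.1145) + (1.1667)·(0.1611) = 0.3407.

Step 5 — scale by n: T² = 6 · 0.3407 = 2.0444.

T² ≈ 2.0444


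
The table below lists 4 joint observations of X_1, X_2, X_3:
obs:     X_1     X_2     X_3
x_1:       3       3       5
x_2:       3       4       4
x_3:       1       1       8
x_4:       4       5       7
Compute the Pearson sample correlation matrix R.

Step 1 — column means:
  mean(X_1) = (3 + 3 + 1 + 4) / 4 = 11/4 = 2.75
  mean(X_2) = (3 + 4 + 1 + 5) / 4 = 13/4 = 3.25
  mean(X_3) = (5 + 4 + 8 + 7) / 4 = 24/4 = 6

Step 2 — sample variances and covariances s[i,j] = (1/(n-1)) · Σ_k (x_{k,i} - mean_i) · (x_{k,j} - mean_j), with n-1 = 3:
  s[X_1,X_1] = ((0.25)·(0.25) + (0.25)·(0.25) + (-1.75)·(-1.75) + (1.25)·(1.25)) / 3 = 4.75/3 = 1.5833
  s[X_1,X_2] = ((0.25)·(-0.25) + (0.25)·(0.75) + (-1.75)·(-2.25) + (1.25)·(1.75)) / 3 = 6.25/3 = 2.0833
  s[X_1,X_3] = ((0.25)·(-1) + (0.25)·(-2) + (-1.75)·(2) + (1.25)·(1)) / 3 = -3/3 = -1
  s[X_2,X_2] = ((-0.25)·(-0.25) + (0.75)·(0.75) + (-2.25)·(-2.25) + (1.75)·(1.75)) / 3 = 8.75/3 = 2.9167
  s[X_2,X_3] = ((-0.25)·(-1) + (0.75)·(-2) + (-2.25)·(2) + (1.75)·(1)) / 3 = -4/3 = -1.3333
  s[X_3,X_3] = ((-1)·(-1) + (-2)·(-2) + (2)·(2) + (1)·(1)) / 3 = 10/3 = 3.3333
  Sample standard deviations s_i = √(s[i,i]):
  s(X_1) = √(1.5833) = 1.2583
  s(X_2) = √(2.9167) = 1.7078
  s(X_3) = √(3.3333) = 1.8257

Step 3 — r_{ij} = s_{ij} / (s_i · s_j):
  r[X_1,X_1] = 1 (diagonal).
  r[X_1,X_2] = 2.0833 / (1.2583 · 1.7078) = 2.0833 / 2.149 = 0.9695
  r[X_1,X_3] = -1 / (1.2583 · 1.8257) = -1 / 2.2973 = -0.4353
  r[X_2,X_2] = 1 (diagonal).
  r[X_2,X_3] = -1.3333 / (1.7078 · 1.8257) = -1.3333 / 3.118 = -0.4276
  r[X_3,X_3] = 1 (diagonal).

R is symmetric with unit diagonal. Assembling:

R = [[1, 0.9695, -0.4353],
 [0.9695, 1, -0.4276],
 [-0.4353, -0.4276, 1]]


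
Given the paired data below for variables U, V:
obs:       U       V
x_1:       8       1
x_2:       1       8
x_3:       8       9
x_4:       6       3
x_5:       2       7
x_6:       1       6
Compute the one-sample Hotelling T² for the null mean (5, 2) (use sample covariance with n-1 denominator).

Step 1 — sample mean vector:
  mean(U) = (8 + 1 + 8 + 6 + 2 + 1) / 6 = 26/6 = 4.3333
  mean(V) = (1 + 8 + 9 + 3 + 7 + 6) / 6 = 34/6 = 5.6667
  x̄ = (4.3333, 5.6667),  deviation x̄ - mu_0 = (4.3333, 5.6667) - (5, 2) = (-0.6667, 3.6667).

Step 2 — sample covariance matrix, S[i,j] = (1/(n-1)) · Σ_k (x_{k,i} - mean_i) · (x_{k,j} - mean_j), divisor n-1 = 5:
  S[U,U] = ((3.6667)·(3.6667) + (-3.3333)·(-3.3333) + (3.6667)·(3.6667) + (1.6667)·(1.6667) + (-2.3333)·(-2.3333) + (-3.3333)·(-3.3333)) / 5 = 57.3333/5 = 11.4667
  S[U,V] = ((3.6667)·(-4.6667) + (-3.3333)·(2.3333) + (3.6667)·(3.3333) + (1.6667)·(-2.6667) + (-2.3333)·(1.3333) + (-3.3333)·(0.3333)) / 5 = -21.3333/5 = -4.2667
  S[V,V] = ((-4.6667)·(-4.6667) + (2.3333)·(2.3333) + (3.3333)·(3.3333) + (-2.6667)·(-2.6667) + (1.3333)·(1.3333) + (0.3333)·(0.3333)) / 5 = 47.3333/5 = 9.4667
  S = [[11.4667, -4.2667],
 [-4.2667, 9.4667]].

Step 3 — invert S. det(S) = 11.4667·9.4667 - (-4.2667)² = 90.3467.
  S^{-1} = (1/det) · [[d, -b], [-b, a]] = [[0.1048, 0.0472],
 [0.0472, 0.1269]].

Step 4 — quadratic form (x̄ - mu_0)^T · S^{-1} · (x̄ - mu_0):
  S^{-1} · (x̄ - mu_0) = (0.1033, 0.4339),
  (x̄ - mu_0)^T · [...] = (-0.6667)·(0.1033) + (3.6667)·(0.4339) = 1.522.

Step 5 — scale by n: T² = 6 · 1.522 = 9.1322.

T² ≈ 9.1322


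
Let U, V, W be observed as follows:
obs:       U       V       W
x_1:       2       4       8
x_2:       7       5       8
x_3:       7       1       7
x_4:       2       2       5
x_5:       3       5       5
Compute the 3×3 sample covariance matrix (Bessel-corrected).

Step 1 — column means:
  mean(U) = (2 + 7 + 7 + 2 + 3) / 5 = 21/5 = 4.2
  mean(V) = (4 + 5 + 1 + 2 + 5) / 5 = 17/5 = 3.4
  mean(W) = (8 + 8 + 7 + 5 + 5) / 5 = 33/5 = 6.6

Step 2 — sample covariance S[i,j] = (1/(n-1)) · Σ_k (x_{k,i} - mean_i) · (x_{k,j} - mean_j), with n-1 = 4.
  S[U,U] = ((-2.2)·(-2.2) + (2.8)·(2.8) + (2.8)·(2.8) + (-2.2)·(-2.2) + (-1.2)·(-1.2)) / 4 = 26.8/4 = 6.7
  S[U,V] = ((-2.2)·(0.6) + (2.8)·(1.6) + (2.8)·(-2.4) + (-2.2)·(-1.4) + (-1.2)·(1.6)) / 4 = -2.4/4 = -0.6
  S[U,W] = ((-2.2)·(1.4) + (2.8)·(1.4) + (2.8)·(0.4) + (-2.2)·(-1.6) + (-1.2)·(-1.6)) / 4 = 7.4/4 = 1.85
  S[V,V] = ((0.6)·(0.6) + (1.6)·(1.6) + (-2.4)·(-2.4) + (-1.4)·(-1.4) + (1.6)·(1.6)) / 4 = 13.2/4 = 3.3
  S[V,W] = ((0.6)·(1.4) + (1.6)·(1.4) + (-2.4)·(0.4) + (-1.4)·(-1.6) + (1.6)·(-1.6)) / 4 = 1.8/4 = 0.45
  S[W,W] = ((1.4)·(1.4) + (1.4)·(1.4) + (0.4)·(0.4) + (-1.6)·(-1.6) + (-1.6)·(-1.6)) / 4 = 9.2/4 = 2.3

S is symmetric (S[j,i] = S[i,j]). Assembling:

S = [[6.7, -0.6, 1.85],
 [-0.6, 3.3, 0.45],
 [1.85, 0.45, 2.3]]


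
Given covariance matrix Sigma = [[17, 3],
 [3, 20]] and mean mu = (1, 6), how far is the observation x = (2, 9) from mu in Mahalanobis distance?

Step 1 — centre the observation: (x - mu) = (1, 3).

Step 2 — invert Sigma. det(Sigma) = 17·20 - (3)² = 331.
  Sigma^{-1} = (1/det) · [[d, -b], [-b, a]] = [[0.0604, -0.0091],
 [-0.0091, 0.0514]].

Step 3 — form the quadratic (x - mu)^T · Sigma^{-1} · (x - mu):
  Sigma^{-1} · (x - mu) = (0.0332, 0.145).
  (x - mu)^T · [Sigma^{-1} · (x - mu)] = (1)·(0.0332) + (3)·(0.145) = 0.4683.

Step 4 — take square root: d = √(0.4683) ≈ 0.6843.

d(x, mu) = √(0.4683) ≈ 0.6843


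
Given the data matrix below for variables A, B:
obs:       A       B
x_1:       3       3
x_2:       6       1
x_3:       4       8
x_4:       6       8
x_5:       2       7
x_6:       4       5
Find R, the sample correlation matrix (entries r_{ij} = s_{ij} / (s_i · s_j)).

Step 1 — column means:
  mean(A) = (3 + 6 + 4 + 6 + 2 + 4) / 6 = 25/6 = 4.1667
  mean(B) = (3 + 1 + 8 + 8 + 7 + 5) / 6 = 32/6 = 5.3333

Step 2 — sample variances and covariances s[i,j] = (1/(n-1)) · Σ_k (x_{k,i} - mean_i) · (x_{k,j} - mean_j), with n-1 = 5:
  s[A,A] = ((-1.1667)·(-1.1667) + (1.8333)·(1.8333) + (-0.1667)·(-0.1667) + (1.8333)·(1.8333) + (-2.1667)·(-2.1667) + (-0.1667)·(-0.1667)) / 5 = 12.8333/5 = 2.5667
  s[A,B] = ((-1.1667)·(-2.3333) + (1.8333)·(-4.3333) + (-0.1667)·(2.6667) + (1.8333)·(2.6667) + (-2.1667)·(1.6667) + (-0.1667)·(-0.3333)) / 5 = -4.3333/5 = -0.8667
  s[B,B] = ((-2.3333)·(-2.3333) + (-4.3333)·(-4.3333) + (2.6667)·(2.6667) + (2.6667)·(2.6667) + (1.6667)·(1.6667) + (-0.3333)·(-0.3333)) / 5 = 41.3333/5 = 8.2667
  Sample standard deviations s_i = √(s[i,i]):
  s(A) = √(2.5667) = 1.6021
  s(B) = √(8.2667) = 2.8752

Step 3 — r_{ij} = s_{ij} / (s_i · s_j):
  r[A,A] = 1 (diagonal).
  r[A,B] = -0.8667 / (1.6021 · 2.8752) = -0.8667 / 4.6063 = -0.1881
  r[B,B] = 1 (diagonal).

R is symmetric with unit diagonal. Assembling:

R = [[1, -0.1881],
 [-0.1881, 1]]
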